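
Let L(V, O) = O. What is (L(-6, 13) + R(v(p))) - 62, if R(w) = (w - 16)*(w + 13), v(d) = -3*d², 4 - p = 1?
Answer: 553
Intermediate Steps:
p = 3 (p = 4 - 1*1 = 4 - 1 = 3)
R(w) = (-16 + w)*(13 + w)
(L(-6, 13) + R(v(p))) - 62 = (13 + (-208 + (-3*3²)² - (-9)*3²)) - 62 = (13 + (-208 + (-3*9)² - (-9)*9)) - 62 = (13 + (-208 + (-27)² - 3*(-27))) - 62 = (13 + (-208 + 729 + 81)) - 62 = (13 + 602) - 62 = 615 - 62 = 553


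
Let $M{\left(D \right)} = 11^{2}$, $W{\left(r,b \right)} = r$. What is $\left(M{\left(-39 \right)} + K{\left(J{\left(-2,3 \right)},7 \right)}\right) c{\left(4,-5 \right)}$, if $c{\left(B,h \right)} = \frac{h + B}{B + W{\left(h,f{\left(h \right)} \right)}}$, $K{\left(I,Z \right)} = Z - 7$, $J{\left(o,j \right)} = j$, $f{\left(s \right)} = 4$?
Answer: $121$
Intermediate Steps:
$M{\left(D \right)} = 121$
$K{\left(I,Z \right)} = -7 + Z$
$c{\left(B,h \right)} = 1$ ($c{\left(B,h \right)} = \frac{h + B}{B + h} = \frac{B + h}{B + h} = 1$)
$\left(M{\left(-39 \right)} + K{\left(J{\left(-2,3 \right)},7 \right)}\right) c{\left(4,-5 \right)} = \left(121 + \left(-7 + 7\right)\right) 1 = \left(121 + 0\right) 1 = 121 \cdot 1 = 121$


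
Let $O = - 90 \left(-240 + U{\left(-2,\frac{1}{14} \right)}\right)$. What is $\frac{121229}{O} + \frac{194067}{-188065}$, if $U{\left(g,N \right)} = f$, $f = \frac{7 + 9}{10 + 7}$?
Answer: $\frac{12663995845}{2751466176} \approx 4.6026$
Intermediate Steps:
$f = \frac{16}{17} \approx 0.94118$
$U{\left(g,N \right)} = \frac{16}{17}$
$O = \frac{365760}{17}$ ($O = - 90 \left(-240 + \frac{16}{17}\right) = \left(-90\right) \left(- \frac{4064}{17}\right) = \frac{365760}{17} \approx 21515.0$)
$\frac{121229}{O} + \frac{194067}{-188065} = \frac{121229}{\frac{365760}{17}} + \frac{194067}{-188065} = 121229 \cdot \frac{17}{365760} + 194067 \left(- \frac{1}{188065}\right) = \frac{2060893}{365760} - \frac{194067}{188065} = \frac{12663995845}{2751466176}$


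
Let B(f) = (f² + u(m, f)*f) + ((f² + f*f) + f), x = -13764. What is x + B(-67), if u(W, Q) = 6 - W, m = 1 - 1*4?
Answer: -967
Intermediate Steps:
m = -3 (m = 1 - 4 = -3)
B(f) = 3*f² + 10*f (B(f) = (f² + (6 - 1*(-3))*f) + ((f² + f*f) + f) = (f² + (6 + 3)*f) + ((f² + f²) + f) = (f² + 9*f) + (2*f² + f) = (f² + 9*f) + (f + 2*f²) = 3*f² + 10*f)
x + B(-67) = -13764 - 67*(10 + 3*(-67)) = -13764 - 67*(10 - 201) = -13764 - 67*(-191) = -13764 + 12797 = -967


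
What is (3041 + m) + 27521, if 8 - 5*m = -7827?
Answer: 32129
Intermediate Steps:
m = 1567 (m = 8/5 - ⅕*(-7827) = 8/5 + 7827/5 = 1567)
(3041 + m) + 27521 = (3041 + 1567) + 27521 = 4608 + 27521 = 32129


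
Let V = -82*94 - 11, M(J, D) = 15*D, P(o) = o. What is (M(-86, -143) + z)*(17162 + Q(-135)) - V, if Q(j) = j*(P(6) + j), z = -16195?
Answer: -634134461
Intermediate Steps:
Q(j) = j*(6 + j)
V = -7719 (V = -7708 - 11 = -7719)
(M(-86, -143) + z)*(17162 + Q(-135)) - V = (15*(-143) - 16195)*(17162 - 135*(6 - 135)) - 1*(-7719) = (-2145 - 16195)*(17162 - 135*(-129)) + 7719 = -18340*(17162 + 17415) + 7719 = -18340*34577 + 7719 = -634142180 + 7719 = -634134461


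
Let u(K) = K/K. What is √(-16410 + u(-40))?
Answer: I*√16409 ≈ 128.1*I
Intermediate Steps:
u(K) = 1
√(-16410 + u(-40)) = √(-16410 + 1) = √(-16409) = I*√16409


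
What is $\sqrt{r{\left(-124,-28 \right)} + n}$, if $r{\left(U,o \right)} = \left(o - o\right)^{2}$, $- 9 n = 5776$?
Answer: $\frac{76 i}{3} \approx 25.333 i$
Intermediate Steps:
$n = - \frac{5776}{9}$ ($n = \left(- \frac{1}{9}\right) 5776 = - \frac{5776}{9} \approx -641.78$)
$r{\left(U,o \right)} = 0$ ($r{\left(U,o \right)} = 0^{2} = 0$)
$\sqrt{r{\left(-124,-28 \right)} + n} = \sqrt{0 - \frac{5776}{9}} = \sqrt{- \frac{5776}{9}} = \frac{76 i}{3}$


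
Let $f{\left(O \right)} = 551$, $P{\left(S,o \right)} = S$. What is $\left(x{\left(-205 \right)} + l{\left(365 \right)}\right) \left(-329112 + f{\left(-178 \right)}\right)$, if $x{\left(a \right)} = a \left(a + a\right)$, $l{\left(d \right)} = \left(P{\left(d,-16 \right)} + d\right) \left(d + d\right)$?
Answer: $-202705708950$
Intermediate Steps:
$l{\left(d \right)} = 4 d^{2}$ ($l{\left(d \right)} = \left(d + d\right) \left(d + d\right) = 2 d 2 d = 4 d^{2}$)
$x{\left(a \right)} = 2 a^{2}$ ($x{\left(a \right)} = a 2 a = 2 a^{2}$)
$\left(x{\left(-205 \right)} + l{\left(365 \right)}\right) \left(-329112 + f{\left(-178 \right)}\right) = \left(2 \left(-205\right)^{2} + 4 \cdot 365^{2}\right) \left(-329112 + 551\right) = \left(2 \cdot 42025 + 4 \cdot 133225\right) \left(-328561\right) = \left(84050 + 532900\right) \left(-328561\right) = 616950 \left(-328561\right) = -202705708950$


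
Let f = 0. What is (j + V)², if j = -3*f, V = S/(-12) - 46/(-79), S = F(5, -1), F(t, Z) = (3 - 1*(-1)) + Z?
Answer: 11025/99856 ≈ 0.11041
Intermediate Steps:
F(t, Z) = 4 + Z (F(t, Z) = (3 + 1) + Z = 4 + Z)
S = 3 (S = 4 - 1 = 3)
V = 105/316 (V = 3/(-12) - 46/(-79) = 3*(-1/12) - 46*(-1/79) = -¼ + 46/79 = 105/316 ≈ 0.33228)
j = 0 (j = -3*0 = 0)
(j + V)² = (0 + 105/316)² = (105/316)² = 11025/99856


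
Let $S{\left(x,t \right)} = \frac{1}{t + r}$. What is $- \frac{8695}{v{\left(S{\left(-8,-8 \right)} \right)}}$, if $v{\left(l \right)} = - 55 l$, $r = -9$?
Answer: $- \frac{29563}{11} \approx -2687.5$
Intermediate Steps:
$S{\left(x,t \right)} = \frac{1}{-9 + t}$ ($S{\left(x,t \right)} = \frac{1}{t - 9} = \frac{1}{-9 + t}$)
$- \frac{8695}{v{\left(S{\left(-8,-8 \right)} \right)}} = - \frac{8695}{\left(-55\right) \frac{1}{-9 - 8}} = - \frac{8695}{\left(-55\right) \frac{1}{-17}} = - \frac{8695}{\left(-55\right) \left(- \frac{1}{17}\right)} = - \frac{8695}{\frac{55}{17}} = \left(-8695\right) \frac{17}{55} = - \frac{29563}{11}$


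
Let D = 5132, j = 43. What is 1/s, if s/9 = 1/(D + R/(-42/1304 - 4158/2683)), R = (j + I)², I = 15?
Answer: 8317387364/24906231 ≈ 333.95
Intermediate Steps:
R = 3364 (R = (43 + 15)² = 58² = 3364)
s = 24906231/8317387364 (s = 9/(5132 + 3364/(-42/1304 - 4158/2683)) = 9/(5132 + 3364/(-42*1/1304 - 4158*1/2683)) = 9/(5132 + 3364/(-21/652 - 4158/2683)) = 9/(5132 + 3364/(-2767359/1749316)) = 9/(5132 + 3364*(-1749316/2767359)) = 9/(5132 - 5884699024/2767359) = 9/(8317387364/2767359) = 9*(2767359/8317387364) = 24906231/8317387364 ≈ 0.0029945)
1/s = 1/(24906231/8317387364) = 8317387364/24906231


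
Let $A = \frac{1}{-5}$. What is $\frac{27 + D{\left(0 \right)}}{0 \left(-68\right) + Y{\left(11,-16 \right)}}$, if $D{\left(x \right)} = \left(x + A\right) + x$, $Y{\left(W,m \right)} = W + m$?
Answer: $- \frac{134}{25} \approx -5.36$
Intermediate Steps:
$A = - \frac{1}{5} \approx -0.2$
$D{\left(x \right)} = - \frac{1}{5} + 2 x$ ($D{\left(x \right)} = \left(x - \frac{1}{5}\right) + x = \left(- \frac{1}{5} + x\right) + x = - \frac{1}{5} + 2 x$)
$\frac{27 + D{\left(0 \right)}}{0 \left(-68\right) + Y{\left(11,-16 \right)}} = \frac{27 + \left(- \frac{1}{5} + 2 \cdot 0\right)}{0 \left(-68\right) + \left(11 - 16\right)} = \frac{27 + \left(- \frac{1}{5} + 0\right)}{0 - 5} = \frac{27 - \frac{1}{5}}{-5} = \frac{134}{5} \left(- \frac{1}{5}\right) = - \frac{134}{25}$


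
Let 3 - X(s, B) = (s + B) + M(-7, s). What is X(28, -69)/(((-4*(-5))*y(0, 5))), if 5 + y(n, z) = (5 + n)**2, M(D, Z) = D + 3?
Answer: 3/25 ≈ 0.12000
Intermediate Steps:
M(D, Z) = 3 + D
y(n, z) = -5 + (5 + n)**2
X(s, B) = 7 - B - s (X(s, B) = 3 - ((s + B) + (3 - 7)) = 3 - ((B + s) - 4) = 3 - (-4 + B + s) = 3 + (4 - B - s) = 7 - B - s)
X(28, -69)/(((-4*(-5))*y(0, 5))) = (7 - 1*(-69) - 1*28)/(((-4*(-5))*(-5 + (5 + 0)**2))) = (7 + 69 - 28)/((20*(-5 + 5**2))) = 48/((20*(-5 + 25))) = 48/((20*20)) = 48/400 = 48*(1/400) = 3/25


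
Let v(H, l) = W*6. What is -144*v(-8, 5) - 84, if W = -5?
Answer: 4236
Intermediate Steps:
v(H, l) = -30 (v(H, l) = -5*6 = -30)
-144*v(-8, 5) - 84 = -144*(-30) - 84 = 4320 - 84 = 4236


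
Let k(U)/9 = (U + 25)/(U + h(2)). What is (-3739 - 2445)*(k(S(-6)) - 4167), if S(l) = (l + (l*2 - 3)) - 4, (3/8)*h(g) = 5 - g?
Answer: 25768728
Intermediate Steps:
h(g) = 40/3 - 8*g/3 (h(g) = 8*(5 - g)/3 = 40/3 - 8*g/3)
S(l) = -7 + 3*l (S(l) = (l + (2*l - 3)) - 4 = (l + (-3 + 2*l)) - 4 = (-3 + 3*l) - 4 = -7 + 3*l)
k(U) = 9*(25 + U)/(8 + U) (k(U) = 9*((U + 25)/(U + (40/3 - 8/3*2))) = 9*((25 + U)/(U + (40/3 - 16/3))) = 9*((25 + U)/(U + 8)) = 9*((25 + U)/(8 + U)) = 9*(25 + U)/(8 + U))
(-3739 - 2445)*(k(S(-6)) - 4167) = (-3739 - 2445)*(9*(25 + (-7 + 3*(-6)))/(8 + (-7 + 3*(-6))) - 4167) = -6184*(9*(25 + (-7 - 18))/(8 + (-7 - 18)) - 4167) = -6184*(9*(25 - 25)/(8 - 25) - 4167) = -6184*(9*0/(-17) - 4167) = -6184*(9*(-1/17)*0 - 4167) = -6184*(0 - 4167) = -6184*(-4167) = 25768728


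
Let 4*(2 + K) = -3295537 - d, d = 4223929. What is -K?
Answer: 3759737/2 ≈ 1.8799e+6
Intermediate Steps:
K = -3759737/2 (K = -2 + (-3295537 - 1*4223929)/4 = -2 + (-3295537 - 4223929)/4 = -2 + (¼)*(-7519466) = -2 - 3759733/2 = -3759737/2 ≈ -1.8799e+6)
-K = -1*(-3759737/2) = 3759737/2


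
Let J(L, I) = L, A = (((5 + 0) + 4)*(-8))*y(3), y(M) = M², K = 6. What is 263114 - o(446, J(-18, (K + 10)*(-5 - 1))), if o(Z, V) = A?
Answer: 263762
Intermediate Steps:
A = -648 (A = (((5 + 0) + 4)*(-8))*3² = ((5 + 4)*(-8))*9 = (9*(-8))*9 = -72*9 = -648)
o(Z, V) = -648
263114 - o(446, J(-18, (K + 10)*(-5 - 1))) = 263114 - 1*(-648) = 263114 + 648 = 263762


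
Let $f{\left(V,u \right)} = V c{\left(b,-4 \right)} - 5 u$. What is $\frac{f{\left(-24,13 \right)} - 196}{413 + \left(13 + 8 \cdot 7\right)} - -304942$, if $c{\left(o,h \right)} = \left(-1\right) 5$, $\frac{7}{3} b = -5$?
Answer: $\frac{146981903}{482} \approx 3.0494 \cdot 10^{5}$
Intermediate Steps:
$b = - \frac{15}{7}$ ($b = \frac{3}{7} \left(-5\right) = - \frac{15}{7} \approx -2.1429$)
$c{\left(o,h \right)} = -5$
$f{\left(V,u \right)} = - 5 V - 5 u$ ($f{\left(V,u \right)} = V \left(-5\right) - 5 u = - 5 V - 5 u$)
$\frac{f{\left(-24,13 \right)} - 196}{413 + \left(13 + 8 \cdot 7\right)} - -304942 = \frac{\left(\left(-5\right) \left(-24\right) - 65\right) - 196}{413 + \left(13 + 8 \cdot 7\right)} - -304942 = \frac{\left(120 - 65\right) - 196}{413 + \left(13 + 56\right)} + 304942 = \frac{55 - 196}{413 + 69} + 304942 = - \frac{141}{482} + 304942 = \frac{146981903}{482}$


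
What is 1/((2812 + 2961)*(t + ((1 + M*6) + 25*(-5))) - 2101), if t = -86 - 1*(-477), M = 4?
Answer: 1/1677842 ≈ 5.9600e-7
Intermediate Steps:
t = 391 (t = -86 + 477 = 391)
1/((2812 + 2961)*(t + ((1 + M*6) + 25*(-5))) - 2101) = 1/((2812 + 2961)*(391 + ((1 + 4*6) + 25*(-5))) - 2101) = 1/(5773*(391 + ((1 + 24) - 125)) - 2101) = 1/(5773*(391 + (25 - 125)) - 2101) = 1/(5773*(391 - 100) - 2101) = 1/(5773*291 - 2101) = 1/(1679943 - 2101) = 1/1677842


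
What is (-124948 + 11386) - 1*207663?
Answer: -321225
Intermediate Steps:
(-124948 + 11386) - 1*207663 = -113562 - 207663 = -321225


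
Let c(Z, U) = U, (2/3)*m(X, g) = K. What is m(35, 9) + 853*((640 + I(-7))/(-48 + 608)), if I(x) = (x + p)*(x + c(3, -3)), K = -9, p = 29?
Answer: 2505/4 ≈ 626.25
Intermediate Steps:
m(X, g) = -27/2 (m(X, g) = (3/2)*(-9) = -27/2)
I(x) = (-3 + x)*(29 + x) (I(x) = (x + 29)*(x - 3) = (29 + x)*(-3 + x) = (-3 + x)*(29 + x))
m(35, 9) + 853*((640 + I(-7))/(-48 + 608)) = -27/2 + 853*((640 + (-87 + (-7)**2 + 26*(-7)))/(-48 + 608)) = -27/2 + 853*((640 + (-87 + 49 - 182))/560) = -27/2 + 853*((640 - 220)*(1/560)) = -27/2 + 853*(420*(1/560)) = -27/2 + 853*(3/4) = -27/2 + 2559/4 = 2505/4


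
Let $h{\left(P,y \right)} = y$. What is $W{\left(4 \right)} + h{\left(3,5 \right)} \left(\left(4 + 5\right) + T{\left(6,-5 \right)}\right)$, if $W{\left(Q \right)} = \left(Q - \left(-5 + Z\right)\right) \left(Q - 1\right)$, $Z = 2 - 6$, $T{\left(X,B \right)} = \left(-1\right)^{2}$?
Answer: $89$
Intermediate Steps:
$T{\left(X,B \right)} = 1$
$Z = -4$ ($Z = 2 - 6 = -4$)
$W{\left(Q \right)} = \left(-1 + Q\right) \left(9 + Q\right)$ ($W{\left(Q \right)} = \left(Q + \left(5 - -4\right)\right) \left(Q - 1\right) = \left(Q + \left(5 + 4\right)\right) \left(-1 + Q\right) = \left(Q + 9\right) \left(-1 + Q\right) = \left(9 + Q\right) \left(-1 + Q\right) = \left(-1 + Q\right) \left(9 + Q\right)$)
$W{\left(4 \right)} + h{\left(3,5 \right)} \left(\left(4 + 5\right) + T{\left(6,-5 \right)}\right) = \left(-9 + 4^{2} + 8 \cdot 4\right) + 5 \left(\left(4 + 5\right) + 1\right) = \left(-9 + 16 + 32\right) + 5 \left(9 + 1\right) = 39 + 5 \cdot 10 = 39 + 50 = 89$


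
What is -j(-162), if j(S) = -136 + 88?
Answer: 48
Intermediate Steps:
j(S) = -48
-j(-162) = -1*(-48) = 48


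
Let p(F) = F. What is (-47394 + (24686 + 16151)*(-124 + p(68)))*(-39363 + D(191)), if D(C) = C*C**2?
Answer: -16172980655128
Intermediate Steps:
D(C) = C**3
(-47394 + (24686 + 16151)*(-124 + p(68)))*(-39363 + D(191)) = (-47394 + (24686 + 16151)*(-124 + 68))*(-39363 + 191**3) = (-47394 + 40837*(-56))*(-39363 + 6967871) = (-47394 - 2286872)*6928508 = -2334266*6928508 = -16172980655128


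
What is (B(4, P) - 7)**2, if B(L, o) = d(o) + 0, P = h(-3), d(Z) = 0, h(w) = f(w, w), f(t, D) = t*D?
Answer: 49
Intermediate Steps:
f(t, D) = D*t
h(w) = w**2 (h(w) = w*w = w**2)
P = 9 (P = (-3)**2 = 9)
B(L, o) = 0 (B(L, o) = 0 + 0 = 0)
(B(4, P) - 7)**2 = (0 - 7)**2 = (-7)**2 = 49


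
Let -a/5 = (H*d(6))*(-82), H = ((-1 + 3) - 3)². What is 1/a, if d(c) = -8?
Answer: -1/3280 ≈ -0.00030488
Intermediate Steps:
H = 1 (H = (2 - 3)² = (-1)² = 1)
a = -3280 (a = -5*1*(-8)*(-82) = -(-40)*(-82) = -5*656 = -3280)
1/a = 1/(-3280) = -1/3280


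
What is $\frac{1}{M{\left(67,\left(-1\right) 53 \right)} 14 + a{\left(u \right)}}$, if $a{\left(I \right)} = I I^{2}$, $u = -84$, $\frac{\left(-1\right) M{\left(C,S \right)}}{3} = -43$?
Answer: $- \frac{1}{590898} \approx -1.6923 \cdot 10^{-6}$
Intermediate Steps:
$M{\left(C,S \right)} = 129$ ($M{\left(C,S \right)} = \left(-3\right) \left(-43\right) = 129$)
$a{\left(I \right)} = I^{3}$
$\frac{1}{M{\left(67,\left(-1\right) 53 \right)} 14 + a{\left(u \right)}} = \frac{1}{129 \cdot 14 + \left(-84\right)^{3}} = \frac{1}{1806 - 592704} = \frac{1}{-590898} = - \frac{1}{590898}$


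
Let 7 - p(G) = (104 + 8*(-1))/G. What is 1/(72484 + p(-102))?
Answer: 17/1232363 ≈ 1.3795e-5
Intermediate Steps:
p(G) = 7 - 96/G (p(G) = 7 - (104 + 8*(-1))/G = 7 - (104 - 8)/G = 7 - 96/G)
1/(72484 + p(-102)) = 1/(72484 + (7 - 96/(-102))) = 1/(72484 + (7 - 96*(-1/102))) = 1/(72484 + (7 + 16/17)) = 1/(72484 + 135/17) = 1/(1232363/17) = 17/1232363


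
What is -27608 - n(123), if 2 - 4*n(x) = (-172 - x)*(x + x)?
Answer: -45751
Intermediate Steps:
n(x) = 1/2 - x*(-172 - x)/2 (n(x) = 1/2 - (-172 - x)*(x + x)/4 = 1/2 - (-172 - x)*2*x/4 = 1/2 - x*(-172 - x)/2)
-27608 - n(123) = -27608 - (1/2 + (1/2)*123**2 + 86*123) = -27608 - (1/2 + (1/2)*15129 + 10578) = -27608 - (1/2 + 15129/2 + 10578) = -27608 - 1*18143 = -27608 - 18143 = -45751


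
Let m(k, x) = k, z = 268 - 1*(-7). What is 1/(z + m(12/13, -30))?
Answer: 13/3587 ≈ 0.0036242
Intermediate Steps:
z = 275 (z = 268 + 7 = 275)
1/(z + m(12/13, -30)) = 1/(275 + 12/13) = 1/(3587/13) = 13/3587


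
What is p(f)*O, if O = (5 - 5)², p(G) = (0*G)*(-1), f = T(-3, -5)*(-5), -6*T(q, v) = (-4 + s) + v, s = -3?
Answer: 0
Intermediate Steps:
T(q, v) = 7/6 - v/6 (T(q, v) = -((-4 - 3) + v)/6 = -(-7 + v)/6 = 7/6 - v/6)
f = -10 (f = (7/6 - ⅙*(-5))*(-5) = (7/6 + ⅚)*(-5) = 2*(-5) = -10)
p(G) = 0 (p(G) = 0*(-1) = 0)
O = 0 (O = 0² = 0)
p(f)*O = 0*0 = 0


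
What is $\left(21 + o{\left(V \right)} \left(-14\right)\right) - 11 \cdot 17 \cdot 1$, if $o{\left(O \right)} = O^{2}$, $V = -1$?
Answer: $-180$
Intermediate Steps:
$\left(21 + o{\left(V \right)} \left(-14\right)\right) - 11 \cdot 17 \cdot 1 = \left(21 + \left(-1\right)^{2} \left(-14\right)\right) - 11 \cdot 17 \cdot 1 = \left(21 + 1 \left(-14\right)\right) - 187 \cdot 1 = \left(21 - 14\right) - 187 = 7 - 187 = -180$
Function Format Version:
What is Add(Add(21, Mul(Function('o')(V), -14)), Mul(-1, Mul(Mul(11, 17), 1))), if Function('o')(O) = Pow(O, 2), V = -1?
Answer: -180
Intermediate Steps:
Add(Add(21, Mul(Function('o')(V), -14)), Mul(-1, Mul(Mul(11, 17), 1))) = Add(Add(21, Mul(Pow(-1, 2), -14)), Mul(-1, Mul(Mul(11, 17), 1))) = Add(Add(21, Mul(1, -14)), Mul(-1, Mul(187, 1))) = Add(Add(21, -14), Mul(-1, 187)) = Add(7, -187) = -180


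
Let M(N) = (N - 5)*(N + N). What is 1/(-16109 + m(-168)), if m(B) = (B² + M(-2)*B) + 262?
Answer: 1/7673 ≈ 0.00013033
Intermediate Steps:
M(N) = 2*N*(-5 + N) (M(N) = (-5 + N)*(2*N) = 2*N*(-5 + N))
m(B) = 262 + B² + 28*B (m(B) = (B² + (2*(-2)*(-5 - 2))*B) + 262 = (B² + (2*(-2)*(-7))*B) + 262 = (B² + 28*B) + 262 = 262 + B² + 28*B)
1/(-16109 + m(-168)) = 1/(-16109 + (262 + (-168)² + 28*(-168))) = 1/(-16109 + (262 + 28224 - 4704)) = 1/(-16109 + 23782) = 1/7673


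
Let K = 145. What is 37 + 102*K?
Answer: 14827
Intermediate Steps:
37 + 102*K = 37 + 102*145 = 37 + 14790 = 14827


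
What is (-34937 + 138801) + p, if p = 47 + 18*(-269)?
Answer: 99069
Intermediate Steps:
p = -4795 (p = 47 - 4842 = -4795)
(-34937 + 138801) + p = (-34937 + 138801) - 4795 = 103864 - 4795 = 99069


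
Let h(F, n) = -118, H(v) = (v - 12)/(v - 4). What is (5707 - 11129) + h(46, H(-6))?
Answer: -5540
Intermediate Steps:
H(v) = (-12 + v)/(-4 + v)
(5707 - 11129) + h(46, H(-6)) = (5707 - 11129) - 118 = -5422 - 118 = -5540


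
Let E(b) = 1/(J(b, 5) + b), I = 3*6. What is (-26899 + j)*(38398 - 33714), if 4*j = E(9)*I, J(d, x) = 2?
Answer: -1385922998/11 ≈ -1.2599e+8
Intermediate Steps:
I = 18
E(b) = 1/(2 + b)
j = 9/22 (j = (18/(2 + 9))/4 = (18/11)/4 = ((1/11)*18)/4 = (1/4)*(18/11) = 9/22 ≈ 0.40909)
(-26899 + j)*(38398 - 33714) = (-26899 + 9/22)*(38398 - 33714) = -591769/22*4684 = -1385922998/11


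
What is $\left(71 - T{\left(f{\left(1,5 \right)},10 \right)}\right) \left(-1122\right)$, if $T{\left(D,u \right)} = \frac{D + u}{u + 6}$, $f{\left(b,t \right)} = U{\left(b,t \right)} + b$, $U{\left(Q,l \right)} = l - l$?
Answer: $- \frac{631125}{8} \approx -78891.0$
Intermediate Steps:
$U{\left(Q,l \right)} = 0$
$f{\left(b,t \right)} = b$ ($f{\left(b,t \right)} = 0 + b = b$)
$T{\left(D,u \right)} = \frac{D + u}{6 + u}$
$\left(71 - T{\left(f{\left(1,5 \right)},10 \right)}\right) \left(-1122\right) = \left(71 - \frac{1 + 10}{6 + 10}\right) \left(-1122\right) = \left(71 - \frac{1}{16} \cdot 11\right) \left(-1122\right) = \left(71 - \frac{11}{16}\right) \left(-1122\right) = \frac{1125}{16} \left(-1122\right) = - \frac{631125}{8}$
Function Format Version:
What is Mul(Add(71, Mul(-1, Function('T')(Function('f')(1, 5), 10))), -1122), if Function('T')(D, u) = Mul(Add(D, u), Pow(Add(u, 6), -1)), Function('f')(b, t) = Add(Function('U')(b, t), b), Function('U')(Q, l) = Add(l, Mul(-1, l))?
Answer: Rational(-631125, 8) ≈ -78891.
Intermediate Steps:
Function('U')(Q, l) = 0
Function('f')(b, t) = b (Function('f')(b, t) = Add(0, b) = b)
Function('T')(D, u) = Mul(Pow(Add(6, u), -1), Add(D, u)) (Function('T')(D, u) = Mul(Add(D, u), Pow(Add(6, u), -1)) = Mul(Pow(Add(6, u), -1), Add(D, u)))
Mul(Add(71, Mul(-1, Function('T')(Function('f')(1, 5), 10))), -1122) = Mul(Add(71, Mul(-1, Mul(Pow(Add(6, 10), -1), Add(1, 10)))), -1122) = Mul(Add(71, Mul(-1, Mul(Pow(16, -1), 11))), -1122) = Mul(Add(71, Mul(-1, Mul(Rational(1, 16), 11))), -1122) = Mul(Add(71, Mul(-1, Rational(11, 16))), -1122) = Mul(Add(71, Rational(-11, 16)), -1122) = Mul(Rational(1125, 16), -1122) = Rational(-631125, 8)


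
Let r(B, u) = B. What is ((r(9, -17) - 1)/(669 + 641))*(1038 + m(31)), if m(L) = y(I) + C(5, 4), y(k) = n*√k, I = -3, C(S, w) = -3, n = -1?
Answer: 828/131 - 4*I*√3/655 ≈ 6.3206 - 0.010577*I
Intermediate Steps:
y(k) = -√k
m(L) = -3 - I*√3 (m(L) = -√(-3) - 3 = -I*√3 - 3 = -3 - I*√3)
((r(9, -17) - 1)/(669 + 641))*(1038 + m(31)) = ((9 - 1)/(669 + 641))*(1038 + (-3 - I*√3)) = (8/1310)*(1035 - I*√3) = (8*(1/1310))*(1035 - I*√3) = 4*(1035 - I*√3)/655 = 828/131 - 4*I*√3/655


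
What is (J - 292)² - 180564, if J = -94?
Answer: -31568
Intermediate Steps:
(J - 292)² - 180564 = (-94 - 292)² - 180564 = (-386)² - 180564 = 148996 - 180564 = -31568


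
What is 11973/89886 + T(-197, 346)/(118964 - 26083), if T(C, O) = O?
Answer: 381054923/2782900522 ≈ 0.13693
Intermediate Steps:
11973/89886 + T(-197, 346)/(118964 - 26083) = 11973/89886 + 346/(118964 - 26083) = 11973*(1/89886) + 346/92881 = 3991/29962 + 346*(1/92881) = 3991/29962 + 346/92881 = 381054923/2782900522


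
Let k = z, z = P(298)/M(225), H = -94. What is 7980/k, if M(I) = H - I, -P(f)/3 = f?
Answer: 424270/149 ≈ 2847.4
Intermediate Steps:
P(f) = -3*f
M(I) = -94 - I
z = 894/319 (z = (-3*298)/(-94 - 1*225) = -894/(-94 - 225) = -894/(-319) = -894*(-1/319) = 894/319 ≈ 2.8025)
k = 894/319 ≈ 2.8025
7980/k = 7980/(894/319) = 7980*(319/894) = 424270/149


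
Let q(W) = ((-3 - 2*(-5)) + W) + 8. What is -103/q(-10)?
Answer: -103/5 ≈ -20.600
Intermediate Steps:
q(W) = 15 + W (q(W) = ((-3 + 10) + W) + 8 = (7 + W) + 8 = 15 + W)
-103/q(-10) = -103/(15 - 10) = -103/5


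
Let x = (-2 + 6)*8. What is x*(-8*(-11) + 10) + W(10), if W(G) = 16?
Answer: 3152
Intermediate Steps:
x = 32 (x = 4*8 = 32)
x*(-8*(-11) + 10) + W(10) = 32*(-8*(-11) + 10) + 16 = 32*(88 + 10) + 16 = 32*98 + 16 = 3136 + 16 = 3152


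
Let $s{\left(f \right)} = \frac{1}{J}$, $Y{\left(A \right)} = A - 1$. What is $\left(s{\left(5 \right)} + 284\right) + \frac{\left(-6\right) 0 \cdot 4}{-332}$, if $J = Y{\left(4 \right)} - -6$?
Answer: $\frac{2557}{9} \approx 284.11$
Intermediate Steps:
$Y{\left(A \right)} = -1 + A$
$J = 9$ ($J = \left(-1 + 4\right) - -6 = 3 + 6 = 9$)
$s{\left(f \right)} = \frac{1}{9}$
$\left(s{\left(5 \right)} + 284\right) + \frac{\left(-6\right) 0 \cdot 4}{-332} = \left(\frac{1}{9} + 284\right) + \frac{\left(-6\right) 0 \cdot 4}{-332} = \frac{2557}{9} + 0 \cdot 4 \left(- \frac{1}{332}\right) = \frac{2557}{9} + 0 \left(- \frac{1}{332}\right) = \frac{2557}{9} + 0 = \frac{2557}{9}$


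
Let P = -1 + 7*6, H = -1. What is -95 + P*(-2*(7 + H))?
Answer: -587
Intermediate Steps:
P = 41 (P = -1 + 42 = 41)
-95 + P*(-2*(7 + H)) = -95 + 41*(-2*(7 - 1)) = -95 + 41*(-2*6) = -95 + 41*(-12) = -95 - 492 = -587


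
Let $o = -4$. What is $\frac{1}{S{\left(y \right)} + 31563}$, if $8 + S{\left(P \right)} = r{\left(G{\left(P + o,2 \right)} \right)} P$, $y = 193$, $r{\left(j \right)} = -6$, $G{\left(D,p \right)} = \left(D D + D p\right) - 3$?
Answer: $\frac{1}{30397} \approx 3.2898 \cdot 10^{-5}$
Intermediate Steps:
$G{\left(D,p \right)} = -3 + D^{2} + D p$ ($G{\left(D,p \right)} = \left(D^{2} + D p\right) - 3 = -3 + D^{2} + D p$)
$S{\left(P \right)} = -8 - 6 P$
$\frac{1}{S{\left(y \right)} + 31563} = \frac{1}{\left(-8 - 1158\right) + 31563} = \frac{1}{-1166 + 31563} = \frac{1}{30397}$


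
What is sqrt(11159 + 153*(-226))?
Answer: I*sqrt(23419) ≈ 153.03*I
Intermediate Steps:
sqrt(11159 + 153*(-226)) = sqrt(11159 - 34578) = sqrt(-23419) = I*sqrt(23419)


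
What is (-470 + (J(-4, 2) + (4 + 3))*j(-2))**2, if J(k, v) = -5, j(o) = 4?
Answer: 213444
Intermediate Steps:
(-470 + (J(-4, 2) + (4 + 3))*j(-2))**2 = (-470 + (-5 + (4 + 3))*4)**2 = (-470 + (-5 + 7)*4)**2 = (-470 + 2*4)**2 = (-470 + 8)**2 = (-462)**2 = 213444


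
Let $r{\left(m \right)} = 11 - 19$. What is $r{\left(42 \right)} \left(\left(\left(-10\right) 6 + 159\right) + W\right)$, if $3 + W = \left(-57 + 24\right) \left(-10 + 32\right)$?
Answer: $5040$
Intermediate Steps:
$r{\left(m \right)} = -8$
$W = -729$ ($W = -3 + \left(-57 + 24\right) \left(-10 + 32\right) = -3 - 726 = -729$)
$r{\left(42 \right)} \left(\left(\left(-10\right) 6 + 159\right) + W\right) = - 8 \left(\left(\left(-10\right) 6 + 159\right) - 729\right) = - 8 \left(\left(-60 + 159\right) - 729\right) = - 8 \left(99 - 729\right) = \left(-8\right) \left(-630\right) = 5040$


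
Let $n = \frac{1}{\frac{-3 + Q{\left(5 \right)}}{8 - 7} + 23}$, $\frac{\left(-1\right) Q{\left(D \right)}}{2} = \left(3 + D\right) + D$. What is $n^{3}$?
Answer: $- \frac{1}{216} \approx -0.0046296$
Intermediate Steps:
$Q{\left(D \right)} = -6 - 4 D$ ($Q{\left(D \right)} = - 2 \left(\left(3 + D\right) + D\right) = - 2 \left(3 + 2 D\right) = -6 - 4 D$)
$n = - \frac{1}{6}$ ($n = \frac{1}{\frac{-3 - 26}{8 - 7} + 23} = \frac{1}{\frac{-3 - 26}{1} + 23} = \frac{1}{\left(-3 - 26\right) 1 + 23} = \frac{1}{\left(-29\right) 1 + 23} = \frac{1}{-29 + 23} = \frac{1}{-6} = - \frac{1}{6} \approx -0.16667$)
$n^{3} = \left(- \frac{1}{6}\right)^{3} = - \frac{1}{216}$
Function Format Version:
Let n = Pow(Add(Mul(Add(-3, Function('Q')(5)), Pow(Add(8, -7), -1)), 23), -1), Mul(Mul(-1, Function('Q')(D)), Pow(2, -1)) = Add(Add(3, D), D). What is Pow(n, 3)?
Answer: Rational(-1, 216) ≈ -0.0046296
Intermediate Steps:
Function('Q')(D) = Add(-6, Mul(-4, D)) (Function('Q')(D) = Mul(-2, Add(Add(3, D), D)) = Mul(-2, Add(3, Mul(2, D))) = Add(-6, Mul(-4, D)))
n = Rational(-1, 6) (n = Pow(Add(Mul(Add(-3, Add(-6, Mul(-4, 5))), Pow(Add(8, -7), -1)), 23), -1) = Pow(Add(Mul(Add(-3, Add(-6, -20)), Pow(1, -1)), 23), -1) = Pow(Add(Mul(Add(-3, -26), 1), 23), -1) = Pow(Add(Mul(-29, 1), 23), -1) = Pow(Add(-29, 23), -1) = Pow(-6, -1) = Rational(-1, 6) ≈ -0.16667)
Pow(n, 3) = Pow(Rational(-1, 6), 3) = Rational(-1, 216)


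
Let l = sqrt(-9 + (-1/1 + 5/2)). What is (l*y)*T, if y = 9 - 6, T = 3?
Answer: 9*I*sqrt(30)/2 ≈ 24.648*I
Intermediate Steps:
l = I*sqrt(30)/2 (l = sqrt(-9 + (-1*1 + 5*(1/2))) = sqrt(-9 + (-1 + 5/2)) = sqrt(-9 + 3/2) = sqrt(-15/2) = I*sqrt(30)/2 ≈ 2.7386*I)
y = 3
(l*y)*T = ((I*sqrt(30)/2)*3)*3 = (3*I*sqrt(30)/2)*3 = 9*I*sqrt(30)/2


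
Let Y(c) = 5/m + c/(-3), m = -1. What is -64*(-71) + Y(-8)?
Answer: 13625/3 ≈ 4541.7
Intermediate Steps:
Y(c) = -5 - c/3 (Y(c) = 5/(-1) + c/(-3) = 5*(-1) + c*(-⅓) = -5 - c/3)
-64*(-71) + Y(-8) = -64*(-71) + (-5 - ⅓*(-8)) = 4544 + (-5 + 8/3) = 4544 - 7/3 = 13625/3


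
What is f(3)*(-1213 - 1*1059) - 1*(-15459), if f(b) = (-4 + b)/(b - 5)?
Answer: 14323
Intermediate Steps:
f(b) = (-4 + b)/(-5 + b)
f(3)*(-1213 - 1*1059) - 1*(-15459) = ((-4 + 3)/(-5 + 3))*(-1213 - 1*1059) - 1*(-15459) = (-1/(-2))*(-1213 - 1059) + 15459 = -½*(-1)*(-2272) + 15459 = (½)*(-2272) + 15459 = -1136 + 15459 = 14323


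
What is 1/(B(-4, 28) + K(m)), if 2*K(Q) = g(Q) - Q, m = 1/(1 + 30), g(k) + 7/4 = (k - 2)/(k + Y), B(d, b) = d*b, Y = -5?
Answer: -19096/2151987 ≈ -0.0088737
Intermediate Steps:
B(d, b) = b*d
g(k) = -7/4 + (-2 + k)/(-5 + k) (g(k) = -7/4 + (k - 2)/(k - 5) = -7/4 + (-2 + k)/(-5 + k))
m = 1/31 ≈ 0.032258
K(Q) = -Q/2 + 3*(9 - Q)/(8*(-5 + Q)) (K(Q) = (3*(9 - Q)/(4*(-5 + Q)) - Q)/2 = (-Q + 3*(9 - Q)/(4*(-5 + Q)))/2 = -Q/2 + 3*(9 - Q)/(8*(-5 + Q)))
1/(B(-4, 28) + K(m)) = 1/(28*(-4) + (27 - 4*(1/31)**2 + 17*(1/31))/(8*(-5 + 1/31))) = 1/(-112 + (27 - 4*1/961 + 17/31)/(8*(-154/31))) = 1/(-112 + (1/8)*(-31/154)*(27 - 4/961 + 17/31)) = 1/(-112 + (1/8)*(-31/154)*(26470/961)) = 1/(-112 - 13235/19096) = 1/(-2151987/19096) = -19096/2151987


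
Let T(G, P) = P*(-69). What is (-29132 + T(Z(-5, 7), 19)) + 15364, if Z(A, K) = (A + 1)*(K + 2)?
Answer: -15079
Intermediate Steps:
Z(A, K) = (1 + A)*(2 + K)
T(G, P) = -69*P
(-29132 + T(Z(-5, 7), 19)) + 15364 = (-29132 - 69*19) + 15364 = (-29132 - 1311) + 15364 = -30443 + 15364 = -15079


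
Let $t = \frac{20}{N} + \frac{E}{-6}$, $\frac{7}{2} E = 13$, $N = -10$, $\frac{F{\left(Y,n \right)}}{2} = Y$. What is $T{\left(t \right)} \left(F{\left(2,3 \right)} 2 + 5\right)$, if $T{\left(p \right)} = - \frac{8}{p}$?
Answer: $\frac{2184}{55} \approx 39.709$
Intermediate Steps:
$F{\left(Y,n \right)} = 2 Y$
$E = \frac{26}{7}$ ($E = \frac{2}{7} \cdot 13 = \frac{26}{7} \approx 3.7143$)
$t = - \frac{55}{21}$ ($t = \frac{20}{-10} + \frac{26}{7 \left(-6\right)} = 20 \left(- \frac{1}{10}\right) + \frac{26}{7} \left(- \frac{1}{6}\right) = -2 - \frac{13}{21} = - \frac{55}{21} \approx -2.619$)
$T{\left(t \right)} \left(F{\left(2,3 \right)} 2 + 5\right) = - \frac{8}{- \frac{55}{21}} \left(2 \cdot 2 \cdot 2 + 5\right) = \left(-8\right) \left(- \frac{21}{55}\right) \left(4 \cdot 2 + 5\right) = \frac{168 \left(8 + 5\right)}{55} = \frac{168}{55} \cdot 13 = \frac{2184}{55}$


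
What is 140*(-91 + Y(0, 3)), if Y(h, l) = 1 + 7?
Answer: -11620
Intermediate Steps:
Y(h, l) = 8
140*(-91 + Y(0, 3)) = 140*(-91 + 8) = 140*(-83) = -11620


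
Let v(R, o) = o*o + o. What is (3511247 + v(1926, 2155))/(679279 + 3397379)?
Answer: 8157427/4076658 ≈ 2.0010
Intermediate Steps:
v(R, o) = o + o**2 (v(R, o) = o**2 + o = o + o**2)
(3511247 + v(1926, 2155))/(679279 + 3397379) = (3511247 + 2155*(1 + 2155))/(679279 + 3397379) = (3511247 + 2155*2156)/4076658 = (3511247 + 4646180)*(1/4076658) = 8157427*(1/4076658) = 8157427/4076658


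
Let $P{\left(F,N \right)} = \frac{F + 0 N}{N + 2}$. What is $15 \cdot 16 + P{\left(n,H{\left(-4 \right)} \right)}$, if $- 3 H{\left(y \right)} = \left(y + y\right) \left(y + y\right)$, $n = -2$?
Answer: $\frac{6963}{29} \approx 240.1$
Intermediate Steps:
$H{\left(y \right)} = - \frac{4 y^{2}}{3}$ ($H{\left(y \right)} = - \frac{\left(y + y\right) \left(y + y\right)}{3} = - \frac{2 y 2 y}{3} = - \frac{4 y^{2}}{3}$)
$P{\left(F,N \right)} = \frac{F}{2 + N}$ ($P{\left(F,N \right)} = \frac{F + 0}{2 + N} = \frac{F}{2 + N}$)
$15 \cdot 16 + P{\left(n,H{\left(-4 \right)} \right)} = 15 \cdot 16 - \frac{2}{2 - \frac{4 \left(-4\right)^{2}}{3}} = 240 - \frac{2}{2 - \frac{64}{3}} = 240 - \frac{2}{- \frac{58}{3}} = 240 - - \frac{3}{29} = 240 + \frac{3}{29} = \frac{6963}{29}$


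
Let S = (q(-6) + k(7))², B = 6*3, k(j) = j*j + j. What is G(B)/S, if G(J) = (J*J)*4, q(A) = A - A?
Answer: 81/196 ≈ 0.41327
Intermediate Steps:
q(A) = 0
k(j) = j + j² (k(j) = j² + j = j + j²)
B = 18
G(J) = 4*J² (G(J) = J²*4 = 4*J²)
S = 3136 (S = (0 + 7*(1 + 7))² = (0 + 7*8)² = (0 + 56)² = 56² = 3136)
G(B)/S = (4*18²)/3136 = (4*324)*(1/3136) = 1296*(1/3136) = 81/196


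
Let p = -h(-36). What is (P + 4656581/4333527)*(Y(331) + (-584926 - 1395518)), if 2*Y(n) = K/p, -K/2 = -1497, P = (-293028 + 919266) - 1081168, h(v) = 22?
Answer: 28632810050465721395/31779198 ≈ 9.0099e+11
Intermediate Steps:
P = -454930 (P = 626238 - 1081168 = -454930)
K = 2994 (K = -2*(-1497) = 2994)
p = -22 (p = -1*22 = -22)
Y(n) = -1497/22 (Y(n) = (2994/(-22))/2 = (2994*(-1/22))/2 = (1/2)*(-1497/11) = -1497/22)
(P + 4656581/4333527)*(Y(331) + (-584926 - 1395518)) = (-454930 + 4656581/4333527)*(-1497/22 + (-584926 - 1395518)) = (-454930 + 4656581*(1/4333527))*(-1497/22 - 1980444) = (-454930 + 4656581/4333527)*(-43571265/22) = -1971446781529/4333527*(-43571265/22) = 28632810050465721395/31779198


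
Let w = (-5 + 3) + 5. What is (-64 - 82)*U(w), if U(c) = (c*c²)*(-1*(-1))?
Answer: -3942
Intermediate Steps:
w = 3 (w = -2 + 5 = 3)
U(c) = c³ (U(c) = c³*1 = c³)
(-64 - 82)*U(w) = (-64 - 82)*3³ = -146*27 = -3942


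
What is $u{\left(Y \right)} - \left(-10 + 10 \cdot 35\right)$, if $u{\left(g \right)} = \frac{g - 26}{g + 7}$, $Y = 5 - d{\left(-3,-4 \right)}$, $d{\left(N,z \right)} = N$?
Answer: $- \frac{1706}{5} \approx -341.2$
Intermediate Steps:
$Y = 8$ ($Y = 5 - -3 = 5 + 3 = 8$)
$u{\left(g \right)} = \frac{-26 + g}{7 + g}$
$u{\left(Y \right)} - \left(-10 + 10 \cdot 35\right) = \frac{-26 + 8}{7 + 8} - \left(-10 + 10 \cdot 35\right) = \frac{1}{15} \left(-18\right) - \left(-10 + 350\right) = \frac{1}{15} \left(-18\right) - 340 = - \frac{6}{5} - 340 = - \frac{1706}{5}$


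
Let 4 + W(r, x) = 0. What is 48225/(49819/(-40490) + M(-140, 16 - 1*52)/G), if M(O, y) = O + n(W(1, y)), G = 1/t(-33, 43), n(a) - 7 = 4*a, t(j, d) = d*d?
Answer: -1952630250/11155085309 ≈ -0.17504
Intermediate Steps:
W(r, x) = -4 (W(r, x) = -4 + 0 = -4)
t(j, d) = d**2
n(a) = 7 + 4*a
G = 1/1849 (G = 1/(43**2) = 1/1849 ≈ 0.00054083)
M(O, y) = -9 + O (M(O, y) = O + (7 + 4*(-4)) = O + (7 - 16) = O - 9 = -9 + O)
48225/(49819/(-40490) + M(-140, 16 - 1*52)/G) = 48225/(49819/(-40490) + (-9 - 140)/(1/1849)) = 48225/(49819*(-1/40490) - 149*1849) = 48225/(-49819/40490 - 275501) = 48225/(-11155085309/40490) = 48225*(-40490/11155085309) = -1952630250/11155085309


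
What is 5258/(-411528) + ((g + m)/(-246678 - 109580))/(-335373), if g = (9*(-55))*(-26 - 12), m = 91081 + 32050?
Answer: -17448995042959/1365807867446932 ≈ -0.012776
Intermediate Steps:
m = 123131
g = 18810 (g = -495*(-38) = 18810)
5258/(-411528) + ((g + m)/(-246678 - 109580))/(-335373) = 5258/(-411528) + ((18810 + 123131)/(-246678 - 109580))/(-335373) = 5258*(-1/411528) + (141941/(-356258))*(-1/335373) = -2629/205764 + (141941*(-1/356258))*(-1/335373) = -2629/205764 - 141941/356258*(-1/335373) = -2629/205764 + 141941/119479314234 = -17448995042959/1365807867446932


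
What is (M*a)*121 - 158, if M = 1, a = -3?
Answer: -521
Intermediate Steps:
(M*a)*121 - 158 = (1*(-3))*121 - 158 = -3*121 - 158 = -363 - 158 = -521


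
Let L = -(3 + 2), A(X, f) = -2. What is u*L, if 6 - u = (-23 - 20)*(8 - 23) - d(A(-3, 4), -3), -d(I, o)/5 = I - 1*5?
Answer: 3020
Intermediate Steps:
d(I, o) = 25 - 5*I (d(I, o) = -5*(I - 1*5) = -5*(I - 5) = -5*(-5 + I) = 25 - 5*I)
L = -5 (L = -1*5 = -5)
u = -604 (u = 6 - ((-23 - 20)*(8 - 23) - (25 - 5*(-2))) = 6 - (-43*(-15) - (25 + 10)) = 6 - (645 - 1*35) = 6 - (645 - 35) = 6 - 1*610 = 6 - 610 = -604)
u*L = -604*(-5) = 3020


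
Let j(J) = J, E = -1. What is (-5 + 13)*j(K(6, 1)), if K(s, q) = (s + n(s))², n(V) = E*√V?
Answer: 336 - 96*√6 ≈ 100.85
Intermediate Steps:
n(V) = -√V
K(s, q) = (s - √s)²
(-5 + 13)*j(K(6, 1)) = (-5 + 13)*(√6 - 1*6)² = 8*(√6 - 6)² = 8*(-6 + √6)²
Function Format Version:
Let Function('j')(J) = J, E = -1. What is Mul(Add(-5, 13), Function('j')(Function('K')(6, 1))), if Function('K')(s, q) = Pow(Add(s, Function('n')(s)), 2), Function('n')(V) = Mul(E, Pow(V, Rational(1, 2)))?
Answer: Add(336, Mul(-96, Pow(6, Rational(1, 2)))) ≈ 100.85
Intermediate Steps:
Function('n')(V) = Mul(-1, Pow(V, Rational(1, 2)))
Function('K')(s, q) = Pow(Add(s, Mul(-1, Pow(s, Rational(1, 2)))), 2)
Mul(Add(-5, 13), Function('j')(Function('K')(6, 1))) = Mul(Add(-5, 13), Pow(Add(Pow(6, Rational(1, 2)), Mul(-1, 6)), 2)) = Mul(8, Pow(Add(Pow(6, Rational(1, 2)), -6), 2)) = Mul(8, Pow(Add(-6, Pow(6, Rational(1, 2))), 2))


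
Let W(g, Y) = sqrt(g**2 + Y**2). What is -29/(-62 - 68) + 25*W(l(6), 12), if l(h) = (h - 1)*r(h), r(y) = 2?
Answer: 29/130 + 50*sqrt(61) ≈ 390.74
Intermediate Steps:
l(h) = -2 + 2*h (l(h) = (h - 1)*2 = (-1 + h)*2 = -2 + 2*h)
W(g, Y) = sqrt(Y**2 + g**2)
-29/(-62 - 68) + 25*W(l(6), 12) = -29/(-62 - 68) + 25*sqrt(12**2 + (-2 + 2*6)**2) = -29/(-130) + 25*sqrt(144 + (-2 + 12)**2) = -29*(-1/130) + 25*sqrt(144 + 10**2) = 29/130 + 25*sqrt(144 + 100) = 29/130 + 25*sqrt(244) = 29/130 + 25*(2*sqrt(61)) = 29/130 + 50*sqrt(61)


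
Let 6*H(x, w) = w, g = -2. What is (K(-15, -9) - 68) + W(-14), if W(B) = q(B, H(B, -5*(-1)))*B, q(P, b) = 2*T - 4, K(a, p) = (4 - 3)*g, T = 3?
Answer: -98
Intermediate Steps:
H(x, w) = w/6
K(a, p) = -2 (K(a, p) = (4 - 3)*(-2) = 1*(-2) = -2)
q(P, b) = 2 (q(P, b) = 2*3 - 4 = 6 - 4 = 2)
W(B) = 2*B
(K(-15, -9) - 68) + W(-14) = (-2 - 68) + 2*(-14) = -70 - 28 = -98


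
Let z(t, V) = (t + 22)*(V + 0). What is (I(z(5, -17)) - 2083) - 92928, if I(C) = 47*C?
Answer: -116584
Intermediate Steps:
z(t, V) = V*(22 + t) (z(t, V) = (22 + t)*V = V*(22 + t))
(I(z(5, -17)) - 2083) - 92928 = (47*(-17*(22 + 5)) - 2083) - 92928 = (47*(-17*27) - 2083) - 92928 = (47*(-459) - 2083) - 92928 = (-21573 - 2083) - 92928 = -23656 - 92928 = -116584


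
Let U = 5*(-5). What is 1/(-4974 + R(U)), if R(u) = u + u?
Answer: -1/5024 ≈ -0.00019904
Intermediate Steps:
U = -25
R(u) = 2*u
1/(-4974 + R(U)) = 1/(-4974 + 2*(-25)) = 1/(-4974 - 50) = 1/(-5024) = -1/5024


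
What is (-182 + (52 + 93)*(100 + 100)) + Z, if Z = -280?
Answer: 28538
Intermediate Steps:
(-182 + (52 + 93)*(100 + 100)) + Z = (-182 + (52 + 93)*(100 + 100)) - 280 = (-182 + 145*200) - 280 = (-182 + 29000) - 280 = 28818 - 280 = 28538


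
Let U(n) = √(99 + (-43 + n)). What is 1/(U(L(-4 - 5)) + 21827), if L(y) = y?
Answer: 21827/476417882 - √47/476417882 ≈ 4.5800e-5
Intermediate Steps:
U(n) = √(56 + n)
1/(U(L(-4 - 5)) + 21827) = 1/(√(56 + (-4 - 5)) + 21827) = 1/(√(56 - 9) + 21827) = 1/(√47 + 21827) = 1/(21827 + √47)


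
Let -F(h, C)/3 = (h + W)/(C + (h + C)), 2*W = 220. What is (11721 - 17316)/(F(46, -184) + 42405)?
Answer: -300265/2275813 ≈ -0.13194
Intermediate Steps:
W = 110 (W = (1/2)*220 = 110)
F(h, C) = -3*(110 + h)/(h + 2*C) (F(h, C) = -3*(h + 110)/(C + (h + C)) = -3*(110 + h)/(C + (C + h)) = -3*(110 + h)/(h + 2*C))
(11721 - 17316)/(F(46, -184) + 42405) = (11721 - 17316)/(3*(-110 - 1*46)/(46 + 2*(-184)) + 42405) = -5595/(3*(-110 - 46)/(46 - 368) + 42405) = -5595/(3*(-156)/(-322) + 42405) = -5595/(3*(-1/322)*(-156) + 42405) = -5595/(234/161 + 42405) = -5595/6827439/161 = -5595*161/6827439 = -300265/2275813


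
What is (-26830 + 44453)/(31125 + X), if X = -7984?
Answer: 17623/23141 ≈ 0.76155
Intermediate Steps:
(-26830 + 44453)/(31125 + X) = (-26830 + 44453)/(31125 - 7984) = 17623/23141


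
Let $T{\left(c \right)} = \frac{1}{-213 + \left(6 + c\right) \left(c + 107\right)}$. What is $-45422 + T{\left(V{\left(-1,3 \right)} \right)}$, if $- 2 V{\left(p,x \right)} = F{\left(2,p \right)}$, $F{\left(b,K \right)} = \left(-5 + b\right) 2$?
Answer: $- \frac{35292893}{777} \approx -45422.0$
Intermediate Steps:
$F{\left(b,K \right)} = -10 + 2 b$
$V{\left(p,x \right)} = 3$ ($V{\left(p,x \right)} = - \frac{-10 + 2 \cdot 2}{2} = - \frac{-10 + 4}{2} = \left(- \frac{1}{2}\right) \left(-6\right) = 3$)
$T{\left(c \right)} = \frac{1}{-213 + \left(6 + c\right) \left(107 + c\right)}$
$-45422 + T{\left(V{\left(-1,3 \right)} \right)} = -45422 + \frac{1}{429 + 3^{2} + 113 \cdot 3} = -45422 + \frac{1}{429 + 9 + 339} = -45422 + \frac{1}{777} = - \frac{35292893}{777}$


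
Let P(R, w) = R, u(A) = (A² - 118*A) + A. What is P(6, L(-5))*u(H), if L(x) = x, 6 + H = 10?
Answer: -2712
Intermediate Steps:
H = 4 (H = -6 + 10 = 4)
u(A) = A² - 117*A
P(6, L(-5))*u(H) = 6*(4*(-117 + 4)) = 6*(4*(-113)) = 6*(-452) = -2712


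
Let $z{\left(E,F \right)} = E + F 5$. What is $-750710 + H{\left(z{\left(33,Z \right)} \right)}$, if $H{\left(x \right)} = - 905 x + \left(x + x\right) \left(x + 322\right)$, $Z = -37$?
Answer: $-664830$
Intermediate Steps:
$z{\left(E,F \right)} = E + 5 F$
$H{\left(x \right)} = - 905 x + 2 x \left(322 + x\right)$
$-750710 + H{\left(z{\left(33,Z \right)} \right)} = -750710 + \left(33 + 5 \left(-37\right)\right) \left(-261 + 2 \left(33 + 5 \left(-37\right)\right)\right) = -750710 + \left(33 - 185\right) \left(-261 + 2 \left(33 - 185\right)\right) = -750710 - 152 \left(-261 + 2 \left(-152\right)\right) = -750710 - 152 \left(-261 - 304\right) = -750710 - -85880 = -750710 + 85880 = -664830$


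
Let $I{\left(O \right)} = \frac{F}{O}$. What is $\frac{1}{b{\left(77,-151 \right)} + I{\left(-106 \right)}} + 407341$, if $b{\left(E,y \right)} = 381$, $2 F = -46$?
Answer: $\frac{16460242575}{40409} \approx 4.0734 \cdot 10^{5}$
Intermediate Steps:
$F = -23$ ($F = \frac{1}{2} \left(-46\right) = -23$)
$I{\left(O \right)} = - \frac{23}{O}$
$\frac{1}{b{\left(77,-151 \right)} + I{\left(-106 \right)}} + 407341 = \frac{1}{381 - \frac{23}{-106}} + 407341 = \frac{1}{381 - - \frac{23}{106}} + 407341 = \frac{1}{381 + \frac{23}{106}} + 407341 = \frac{1}{\frac{40409}{106}} + 407341 = \frac{106}{40409} + 407341 = \frac{16460242575}{40409}$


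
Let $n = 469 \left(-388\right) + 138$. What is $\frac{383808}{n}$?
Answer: $- \frac{191904}{90917} \approx -2.1108$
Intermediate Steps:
$n = -181834$ ($n = -181972 + 138 = -181834$)
$\frac{383808}{n} = \frac{383808}{-181834} = 383808 \left(- \frac{1}{181834}\right) = - \frac{191904}{90917}$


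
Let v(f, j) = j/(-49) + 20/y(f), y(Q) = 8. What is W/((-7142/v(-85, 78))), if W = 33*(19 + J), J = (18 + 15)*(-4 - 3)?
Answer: 155661/174979 ≈ 0.88960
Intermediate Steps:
J = -231 (J = 33*(-7) = -231)
v(f, j) = 5/2 - j/49 (v(f, j) = j/(-49) + 20/8 = j*(-1/49) + 20*(⅛) = -j/49 + 5/2 = 5/2 - j/49)
W = -6996 (W = 33*(19 - 231) = 33*(-212) = -6996)
W/((-7142/v(-85, 78))) = -6996/((-7142/(5/2 - 1/49*78))) = -6996/((-7142/(5/2 - 78/49))) = -6996/((-7142/89/98)) = -6996/((-7142*98/89)) = -6996/(-699916/89) = -6996*(-89/699916) = 155661/174979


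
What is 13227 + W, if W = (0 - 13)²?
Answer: 13396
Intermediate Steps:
W = 169 (W = (-13)² = 169)
13227 + W = 13227 + 169 = 13396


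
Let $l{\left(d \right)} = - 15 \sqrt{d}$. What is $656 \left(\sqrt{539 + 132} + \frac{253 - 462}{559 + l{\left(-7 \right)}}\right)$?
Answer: $- \frac{9580142}{39257} + 656 \sqrt{671} - \frac{257070 i \sqrt{7}}{39257} \approx 16749.0 - 17.325 i$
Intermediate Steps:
$656 \left(\sqrt{539 + 132} + \frac{253 - 462}{559 + l{\left(-7 \right)}}\right) = 656 \left(\sqrt{539 + 132} + \frac{253 - 462}{559 - 15 \sqrt{-7}}\right) = 656 \left(\sqrt{671} + \frac{253 - 462}{559 - 15 i \sqrt{7}}\right) = 656 \left(\sqrt{671} - \frac{209}{559 - 15 i \sqrt{7}}\right) = - \frac{137104}{559 - 15 i \sqrt{7}} + 656 \sqrt{671}$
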